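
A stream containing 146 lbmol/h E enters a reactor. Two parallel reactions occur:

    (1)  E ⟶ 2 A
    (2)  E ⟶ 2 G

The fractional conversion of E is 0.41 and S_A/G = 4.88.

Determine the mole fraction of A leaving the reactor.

0.483

Conversion of E: E consumed = 0.41 × 146 = 59.86 lbmol/h = 1ξ₁ + 1ξ₂.
Selectivity: 2ξ₁ / (2ξ₂) = 4.88 → ξ₁ = 4.88 ξ₂.
Substitute: (1·4.88 + 1) ξ₂ = 59.86 → ξ₂ = 10.18 lbmol/h, ξ₁ = 49.68 lbmol/h.
Outlet amounts (n = n₀ + Σ ν·ξ):
  E: 146 − 1(49.68) − 1(10.18) = 86.14
  A: 0 + 2(49.68) = 99.36
  G: 0 + 2(10.18) = 20.36
Total out = 205.9 lbmol/h; y_A = 99.36 / 205.9 = 0.4827.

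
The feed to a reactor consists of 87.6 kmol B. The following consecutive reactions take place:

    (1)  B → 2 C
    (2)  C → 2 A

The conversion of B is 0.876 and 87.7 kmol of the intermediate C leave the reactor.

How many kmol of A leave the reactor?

Conversion of B: B consumed = 1ξ₁ = 0.876 × 87.6 → ξ₁ = 76.74 kmol.
C balance: n_C = 0 + 2ξ₁ − 1ξ₂ = 87.7 → ξ₂ = (2·76.74 − 87.7)/1 = 65.78 kmol.
Outlet amounts (n = n₀ + Σ ν·ξ):
  B: 87.6 − 1(76.74) = 10.86
  C: 0 + 2(76.74) − 1(65.78) = 87.7
  A: 0 + 2(65.78) = 131.6

132 kmol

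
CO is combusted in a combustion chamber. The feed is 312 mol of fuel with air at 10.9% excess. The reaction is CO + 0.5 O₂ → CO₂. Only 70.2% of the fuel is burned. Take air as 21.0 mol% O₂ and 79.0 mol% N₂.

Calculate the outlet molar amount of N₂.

Stoichiometric O₂ = 0.5 × 312 = 156 mol; O₂ fed = 156 × 1.109 = 173 mol.
N₂ fed = 173 × 79/21 = 650.8 mol.
Fuel reacted = 0.702 × 312 → ξ = 219 mol.
Outlet (n = n₀ + ν ξ):
  CO: 312 − 1(219) = 92.98
  O₂: 173 − 0.5(219) = 63.49
  N₂: 650.8 (inert)
  CO₂: 0 + 1(219) = 219

651 mol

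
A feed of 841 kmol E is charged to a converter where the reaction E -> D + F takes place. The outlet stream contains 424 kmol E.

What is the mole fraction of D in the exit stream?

For E: n = n₀ − 1ξ → 424 = 841 − 1ξ, giving ξ = 417 kmol.
Outlet amounts (n = n₀ + ν ξ):
  E: 841 − 1(417) = 424
  D: 0 + 1(417) = 417
  F: 0 + 1(417) = 417
Total out = 1258 kmol; y_D = 417 / 1258 = 0.3315.

0.331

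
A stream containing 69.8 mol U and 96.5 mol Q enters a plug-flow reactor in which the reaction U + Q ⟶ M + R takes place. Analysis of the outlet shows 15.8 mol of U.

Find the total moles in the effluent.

For U: n = n₀ − 1ξ → 15.8 = 69.8 − 1ξ, giving ξ = 54 mol.
Outlet amounts (n = n₀ + ν ξ):
  U: 69.8 − 1(54) = 15.8
  Q: 96.5 − 1(54) = 42.5
  M: 0 + 1(54) = 54
  R: 0 + 1(54) = 54
Total out = 15.8 + 42.5 + 54 + 54 = 166.3 mol.

166 mol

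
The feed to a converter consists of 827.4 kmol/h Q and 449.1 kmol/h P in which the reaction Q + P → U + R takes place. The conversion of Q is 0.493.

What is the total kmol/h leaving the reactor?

Q reacted = 0.493 × 827.4 = 407.9 kmol/h; ν_Q = −1, so ξ = 407.9/1 = 407.9 kmol/h.
Outlet amounts (n = n₀ + ν ξ):
  Q: 827.4 − 1(407.9) = 419.5
  P: 449.1 − 1(407.9) = 41.19
  U: 0 + 1(407.9) = 407.9
  R: 0 + 1(407.9) = 407.9
Total out = 419.5 + 41.19 + 407.9 + 407.9 = 1276 kmol/h.

1280 kmol/h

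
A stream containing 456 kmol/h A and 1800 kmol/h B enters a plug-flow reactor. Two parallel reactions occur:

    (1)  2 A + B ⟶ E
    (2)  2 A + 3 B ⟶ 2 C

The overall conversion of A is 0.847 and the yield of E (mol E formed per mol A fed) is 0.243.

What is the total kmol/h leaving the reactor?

Yield of E: 1ξ₁ / 456 = 0.243 → ξ₁ = 110.8 kmol/h.
Conversion of A: 2ξ₁ + 2ξ₂ = 0.847 × 456 = 386.2 → ξ₂ = 82.31 kmol/h.
Outlet amounts (n = n₀ + Σ ν·ξ):
  A: 456 − 2(110.8) − 2(82.31) = 69.77
  B: 1800 − 1(110.8) − 3(82.31) = 1442
  E: 0 + 1(110.8) = 110.8
  C: 0 + 2(82.31) = 164.6
Total out = 69.77 + 1442 + 110.8 + 164.6 = 1787 kmol/h.

1790 kmol/h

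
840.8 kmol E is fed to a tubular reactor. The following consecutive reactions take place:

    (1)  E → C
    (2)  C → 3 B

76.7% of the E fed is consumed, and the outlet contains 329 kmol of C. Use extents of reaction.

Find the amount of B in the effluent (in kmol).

Conversion of E: E consumed = 1ξ₁ = 0.767 × 840.8 → ξ₁ = 644.9 kmol.
C balance: n_C = 0 + 1ξ₁ − 1ξ₂ = 329 → ξ₂ = (1·644.9 − 329)/1 = 315.9 kmol.
Outlet amounts (n = n₀ + Σ ν·ξ):
  E: 840.8 − 1(644.9) = 195.9
  C: 0 + 1(644.9) − 1(315.9) = 329
  B: 0 + 3(315.9) = 947.7

948 kmol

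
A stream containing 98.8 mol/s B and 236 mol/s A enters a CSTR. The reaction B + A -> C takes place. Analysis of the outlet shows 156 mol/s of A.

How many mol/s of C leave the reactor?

80 mol/s

For A: n = n₀ − 1ξ → 156 = 236 − 1ξ, giving ξ = 80 mol/s.
Outlet amounts (n = n₀ + ν ξ):
  B: 98.8 − 1(80) = 18.8
  A: 236 − 1(80) = 156
  C: 0 + 1(80) = 80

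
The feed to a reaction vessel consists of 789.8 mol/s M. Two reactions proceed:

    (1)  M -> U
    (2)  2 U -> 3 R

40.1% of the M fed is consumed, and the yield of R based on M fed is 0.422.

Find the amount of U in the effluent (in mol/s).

94.5 mol/s

Conversion of M: M consumed = 1ξ₁ = 0.401 × 789.8 → ξ₁ = 316.7 mol/s.
Yield of R: 3ξ₂ / 789.8 = 0.422 → ξ₂ = 111.1 mol/s.
Outlet amounts (n = n₀ + Σ ν·ξ):
  M: 789.8 − 1(316.7) = 473.1
  U: 0 + 1(316.7) − 2(111.1) = 94.51
  R: 0 + 3(111.1) = 333.3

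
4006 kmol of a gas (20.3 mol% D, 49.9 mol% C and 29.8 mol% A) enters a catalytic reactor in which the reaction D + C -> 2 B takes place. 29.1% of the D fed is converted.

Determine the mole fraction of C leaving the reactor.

0.44

D reacted = 0.291 × 813.2 = 236.6 kmol; ν_D = −1, so ξ = 236.6/1 = 236.6 kmol.
Outlet amounts (n = n₀ + ν ξ):
  D: 813.2 − 1(236.6) = 576.6
  C: 1999 − 1(236.6) = 1762
  B: 0 + 2(236.6) = 473.3
  A: 1194 (inert)
Total out = 4006 kmol; y_C = 1762 / 4006 = 0.4399.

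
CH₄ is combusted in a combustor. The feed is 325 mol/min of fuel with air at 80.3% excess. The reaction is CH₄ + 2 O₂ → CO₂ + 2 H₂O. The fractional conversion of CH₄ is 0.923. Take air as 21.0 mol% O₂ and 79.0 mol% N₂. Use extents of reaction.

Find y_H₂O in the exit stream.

Stoichiometric O₂ = 2 × 325 = 650 mol/min; O₂ fed = 650 × 1.803 = 1172 mol/min.
N₂ fed = 1172 × 79/21 = 4409 mol/min.
Fuel reacted = 0.923 × 325 → ξ = 300 mol/min.
Outlet (n = n₀ + ν ξ):
  CH₄: 325 − 1(300) = 25.02
  O₂: 1172 − 2(300) = 572
  N₂: 4409 (inert)
  CO₂: 0 + 1(300) = 300
  H₂O: 0 + 2(300) = 600
Total out = 5906 mol/min; y_H₂O = 600 / 5906 = 0.1016.

0.102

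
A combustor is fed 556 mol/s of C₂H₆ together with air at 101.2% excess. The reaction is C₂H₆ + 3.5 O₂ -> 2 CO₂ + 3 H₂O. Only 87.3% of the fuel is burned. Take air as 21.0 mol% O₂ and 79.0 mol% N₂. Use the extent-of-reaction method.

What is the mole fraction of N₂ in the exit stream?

Stoichiometric O₂ = 3.5 × 556 = 1946 mol/s; O₂ fed = 1946 × 2.012 = 3915 mol/s.
N₂ fed = 3915 × 79/21 = 14730 mol/s.
Fuel reacted = 0.873 × 556 → ξ = 485.4 mol/s.
Outlet (n = n₀ + ν ξ):
  C₂H₆: 556 − 1(485.4) = 70.61
  O₂: 3915 − 3.5(485.4) = 2216
  N₂: 14730 (inert)
  CO₂: 0 + 2(485.4) = 970.8
  H₂O: 0 + 3(485.4) = 1456
Total out = 19440 mol/s; y_N₂ = 14730 / 19440 = 0.7575.

0.758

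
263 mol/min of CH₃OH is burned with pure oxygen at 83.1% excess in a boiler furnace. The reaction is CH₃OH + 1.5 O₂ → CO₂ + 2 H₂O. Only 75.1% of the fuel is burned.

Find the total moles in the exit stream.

1080 mol/min

Stoichiometric O₂ = 1.5 × 263 = 394.5 mol/min; O₂ fed = 394.5 × 1.831 = 722.3 mol/min.
Fuel reacted = 0.751 × 263 → ξ = 197.5 mol/min.
Outlet (n = n₀ + ν ξ):
  CH₃OH: 263 − 1(197.5) = 65.49
  O₂: 722.3 − 1.5(197.5) = 426.1
  CO₂: 0 + 1(197.5) = 197.5
  H₂O: 0 + 2(197.5) = 395
Total out = 65.49 + 426.1 + 197.5 + 395 = 1084 mol/min.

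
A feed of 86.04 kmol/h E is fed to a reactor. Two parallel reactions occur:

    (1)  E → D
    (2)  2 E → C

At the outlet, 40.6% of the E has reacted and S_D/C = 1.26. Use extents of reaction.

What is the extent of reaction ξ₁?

ξ₁ = 13.5 kmol/h

Conversion of E: E consumed = 0.406 × 86.04 = 34.93 kmol/h = 1ξ₁ + 2ξ₂.
Selectivity: 1ξ₁ / (1ξ₂) = 1.26 → ξ₁ = 1.26 ξ₂.
Substitute: (1·1.26 + 2) ξ₂ = 34.93 → ξ₂ = 10.72 kmol/h, ξ₁ = 13.5 kmol/h.
Outlet amounts (n = n₀ + Σ ν·ξ):
  E: 86.04 − 1(13.5) − 2(10.72) = 51.11
  D: 0 + 1(13.5) = 13.5
  C: 0 + 1(10.72) = 10.72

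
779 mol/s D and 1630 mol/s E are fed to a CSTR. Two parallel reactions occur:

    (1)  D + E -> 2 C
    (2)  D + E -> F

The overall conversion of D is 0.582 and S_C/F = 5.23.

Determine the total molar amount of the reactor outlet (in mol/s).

Conversion of D: D consumed = 0.582 × 779 = 453.4 mol/s = 1ξ₁ + 1ξ₂.
Selectivity: 2ξ₁ / (1ξ₂) = 5.23 → ξ₁ = 2.615 ξ₂.
Substitute: (1·2.615 + 1) ξ₂ = 453.4 → ξ₂ = 125.4 mol/s, ξ₁ = 328 mol/s.
Outlet amounts (n = n₀ + Σ ν·ξ):
  D: 779 − 1(328) − 1(125.4) = 325.6
  E: 1630 − 1(328) − 1(125.4) = 1177
  C: 0 + 2(328) = 655.9
  F: 0 + 1(125.4) = 125.4
Total out = 325.6 + 1177 + 655.9 + 125.4 = 2284 mol/s.

2280 mol/s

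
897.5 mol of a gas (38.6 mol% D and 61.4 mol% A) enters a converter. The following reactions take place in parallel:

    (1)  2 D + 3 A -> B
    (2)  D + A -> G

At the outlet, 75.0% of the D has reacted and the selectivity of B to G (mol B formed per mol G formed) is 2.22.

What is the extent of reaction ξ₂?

Conversion of D: D consumed = 0.75 × 346.4 = 259.8 mol = 2ξ₁ + 1ξ₂.
Selectivity: 1ξ₁ / (1ξ₂) = 2.22 → ξ₁ = 2.22 ξ₂.
Substitute: (2·2.22 + 1) ξ₂ = 259.8 → ξ₂ = 47.76 mol, ξ₁ = 106 mol.
Outlet amounts (n = n₀ + Σ ν·ξ):
  D: 346.4 − 2(106) − 1(47.76) = 86.61
  A: 551.1 − 3(106) − 1(47.76) = 185.2
  B: 0 + 1(106) = 106
  G: 0 + 1(47.76) = 47.76

ξ₂ = 47.8 mol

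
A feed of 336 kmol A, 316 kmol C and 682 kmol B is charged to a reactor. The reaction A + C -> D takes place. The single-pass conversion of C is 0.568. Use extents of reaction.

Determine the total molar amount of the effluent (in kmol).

1150 kmol

C reacted = 0.568 × 316 = 179.5 kmol; ν_C = −1, so ξ = 179.5/1 = 179.5 kmol.
Outlet amounts (n = n₀ + ν ξ):
  A: 336 − 1(179.5) = 156.5
  C: 316 − 1(179.5) = 136.5
  D: 0 + 1(179.5) = 179.5
  B: 682 (inert)
Total out = 156.5 + 136.5 + 179.5 + 682 = 1155 kmol.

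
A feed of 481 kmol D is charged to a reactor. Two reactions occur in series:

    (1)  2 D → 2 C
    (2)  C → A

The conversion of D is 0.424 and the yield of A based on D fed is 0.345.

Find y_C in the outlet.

0.079

Conversion of D: D consumed = 2ξ₁ = 0.424 × 481 → ξ₁ = 102 kmol.
Yield of A: 1ξ₂ / 481 = 0.345 → ξ₂ = 165.9 kmol.
Outlet amounts (n = n₀ + Σ ν·ξ):
  D: 481 − 2(102) = 277.1
  C: 0 + 2(102) − 1(165.9) = 38
  A: 0 + 1(165.9) = 165.9
Total out = 481 kmol; y_C = 38 / 481 = 0.079.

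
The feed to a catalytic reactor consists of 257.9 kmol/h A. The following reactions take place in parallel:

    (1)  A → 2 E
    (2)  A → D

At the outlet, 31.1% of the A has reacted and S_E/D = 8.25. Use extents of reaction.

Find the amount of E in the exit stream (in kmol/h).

129 kmol/h

Conversion of A: A consumed = 0.311 × 257.9 = 80.21 kmol/h = 1ξ₁ + 1ξ₂.
Selectivity: 2ξ₁ / (1ξ₂) = 8.25 → ξ₁ = 4.125 ξ₂.
Substitute: (1·4.125 + 1) ξ₂ = 80.21 → ξ₂ = 15.65 kmol/h, ξ₁ = 64.56 kmol/h.
Outlet amounts (n = n₀ + Σ ν·ξ):
  A: 257.9 − 1(64.56) − 1(15.65) = 177.7
  E: 0 + 2(64.56) = 129.1
  D: 0 + 1(15.65) = 15.65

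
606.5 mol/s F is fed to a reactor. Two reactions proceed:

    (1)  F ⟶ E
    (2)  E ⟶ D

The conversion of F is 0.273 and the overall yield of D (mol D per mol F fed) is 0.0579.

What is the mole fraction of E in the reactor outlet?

0.215

Conversion of F: F consumed = 1ξ₁ = 0.273 × 606.5 → ξ₁ = 165.6 mol/s.
Yield of D: 1ξ₂ / 606.5 = 0.0579 → ξ₂ = 35.12 mol/s.
Outlet amounts (n = n₀ + Σ ν·ξ):
  F: 606.5 − 1(165.6) = 440.9
  E: 0 + 1(165.6) − 1(35.12) = 130.5
  D: 0 + 1(35.12) = 35.12
Total out = 606.5 mol/s; y_E = 130.5 / 606.5 = 0.2151.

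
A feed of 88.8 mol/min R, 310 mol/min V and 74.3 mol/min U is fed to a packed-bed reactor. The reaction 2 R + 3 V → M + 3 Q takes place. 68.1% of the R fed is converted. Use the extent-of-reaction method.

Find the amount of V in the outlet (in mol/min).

R reacted = 0.681 × 88.8 = 60.47 mol/min; ν_R = −2, so ξ = 60.47/2 = 30.24 mol/min.
Outlet amounts (n = n₀ + ν ξ):
  R: 88.8 − 2(30.24) = 28.33
  V: 310 − 3(30.24) = 219.3
  M: 0 + 1(30.24) = 30.24
  Q: 0 + 3(30.24) = 90.71
  U: 74.3 (inert)

219 mol/min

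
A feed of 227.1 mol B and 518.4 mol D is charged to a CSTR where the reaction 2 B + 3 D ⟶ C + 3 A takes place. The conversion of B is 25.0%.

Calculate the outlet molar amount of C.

B reacted = 0.25 × 227.1 = 56.77 mol; ν_B = −2, so ξ = 56.77/2 = 28.39 mol.
Outlet amounts (n = n₀ + ν ξ):
  B: 227.1 − 2(28.39) = 170.3
  D: 518.4 − 3(28.39) = 433.2
  C: 0 + 1(28.39) = 28.39
  A: 0 + 3(28.39) = 85.16

28.4 mol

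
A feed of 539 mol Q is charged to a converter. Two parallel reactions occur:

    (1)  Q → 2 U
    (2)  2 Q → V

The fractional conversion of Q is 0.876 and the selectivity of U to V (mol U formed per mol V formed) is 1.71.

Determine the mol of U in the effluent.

Conversion of Q: Q consumed = 0.876 × 539 = 472.2 mol = 1ξ₁ + 2ξ₂.
Selectivity: 2ξ₁ / (1ξ₂) = 1.71 → ξ₁ = 0.855 ξ₂.
Substitute: (1·0.855 + 2) ξ₂ = 472.2 → ξ₂ = 165.4 mol, ξ₁ = 141.4 mol.
Outlet amounts (n = n₀ + Σ ν·ξ):
  Q: 539 − 1(141.4) − 2(165.4) = 66.84
  U: 0 + 2(141.4) = 282.8
  V: 0 + 1(165.4) = 165.4

283 mol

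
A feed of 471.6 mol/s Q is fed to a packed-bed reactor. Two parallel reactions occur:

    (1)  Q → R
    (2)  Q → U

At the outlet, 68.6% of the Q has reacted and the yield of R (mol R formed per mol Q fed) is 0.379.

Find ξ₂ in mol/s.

Yield of R: 1ξ₁ / 471.6 = 0.379 → ξ₁ = 178.7 mol/s.
Conversion of Q: 1ξ₁ + 1ξ₂ = 0.686 × 471.6 = 323.5 → ξ₂ = 144.8 mol/s.
Outlet amounts (n = n₀ + Σ ν·ξ):
  Q: 471.6 − 1(178.7) − 1(144.8) = 148.1
  R: 0 + 1(178.7) = 178.7
  U: 0 + 1(144.8) = 144.8

ξ₂ = 145 mol/s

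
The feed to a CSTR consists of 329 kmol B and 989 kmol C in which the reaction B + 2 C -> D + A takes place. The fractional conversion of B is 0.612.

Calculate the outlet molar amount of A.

201 kmol

B reacted = 0.612 × 329 = 201.3 kmol; ν_B = −1, so ξ = 201.3/1 = 201.3 kmol.
Outlet amounts (n = n₀ + ν ξ):
  B: 329 − 1(201.3) = 127.7
  C: 989 − 2(201.3) = 586.3
  D: 0 + 1(201.3) = 201.3
  A: 0 + 1(201.3) = 201.3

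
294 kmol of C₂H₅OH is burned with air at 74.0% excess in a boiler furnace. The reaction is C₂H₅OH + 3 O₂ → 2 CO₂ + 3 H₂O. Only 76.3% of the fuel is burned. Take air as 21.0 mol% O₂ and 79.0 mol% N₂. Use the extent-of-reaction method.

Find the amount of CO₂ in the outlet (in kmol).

Stoichiometric O₂ = 3 × 294 = 882 kmol; O₂ fed = 882 × 1.740 = 1535 kmol.
N₂ fed = 1535 × 79/21 = 5773 kmol.
Fuel reacted = 0.763 × 294 → ξ = 224.3 kmol.
Outlet (n = n₀ + ν ξ):
  C₂H₅OH: 294 − 1(224.3) = 69.68
  O₂: 1535 − 3(224.3) = 861.7
  N₂: 5773 (inert)
  CO₂: 0 + 2(224.3) = 448.6
  H₂O: 0 + 3(224.3) = 673

449 kmol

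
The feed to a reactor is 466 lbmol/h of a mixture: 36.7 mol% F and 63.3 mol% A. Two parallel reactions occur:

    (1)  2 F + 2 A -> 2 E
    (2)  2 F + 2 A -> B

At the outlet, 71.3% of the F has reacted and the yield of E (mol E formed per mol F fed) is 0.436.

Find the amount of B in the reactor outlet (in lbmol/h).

Yield of E: 2ξ₁ / 171 = 0.436 → ξ₁ = 37.28 lbmol/h.
Conversion of F: 2ξ₁ + 2ξ₂ = 0.713 × 171 = 121.9 → ξ₂ = 23.69 lbmol/h.
Outlet amounts (n = n₀ + Σ ν·ξ):
  F: 171 − 2(37.28) − 2(23.69) = 49.08
  A: 295 − 2(37.28) − 2(23.69) = 173
  E: 0 + 2(37.28) = 74.57
  B: 0 + 1(23.69) = 23.69

23.7 lbmol/h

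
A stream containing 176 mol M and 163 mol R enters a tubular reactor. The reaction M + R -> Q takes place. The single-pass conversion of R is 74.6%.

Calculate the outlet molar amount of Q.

122 mol

R reacted = 0.746 × 163 = 121.6 mol; ν_R = −1, so ξ = 121.6/1 = 121.6 mol.
Outlet amounts (n = n₀ + ν ξ):
  M: 176 − 1(121.6) = 54.4
  R: 163 − 1(121.6) = 41.4
  Q: 0 + 1(121.6) = 121.6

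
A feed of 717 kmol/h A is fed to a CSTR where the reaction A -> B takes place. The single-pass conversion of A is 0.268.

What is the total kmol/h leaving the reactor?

717 kmol/h

A reacted = 0.268 × 717 = 192.2 kmol/h; ν_A = −1, so ξ = 192.2/1 = 192.2 kmol/h.
Outlet amounts (n = n₀ + ν ξ):
  A: 717 − 1(192.2) = 524.8
  B: 0 + 1(192.2) = 192.2
Total out = 524.8 + 192.2 = 717 kmol/h.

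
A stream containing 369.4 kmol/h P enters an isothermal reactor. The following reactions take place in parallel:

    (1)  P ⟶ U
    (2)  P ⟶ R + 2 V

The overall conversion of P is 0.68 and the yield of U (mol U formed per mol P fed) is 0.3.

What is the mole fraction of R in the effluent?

0.216

Yield of U: 1ξ₁ / 369.4 = 0.3 → ξ₁ = 110.8 kmol/h.
Conversion of P: 1ξ₁ + 1ξ₂ = 0.68 × 369.4 = 251.2 → ξ₂ = 140.4 kmol/h.
Outlet amounts (n = n₀ + Σ ν·ξ):
  P: 369.4 − 1(110.8) − 1(140.4) = 118.2
  U: 0 + 1(110.8) = 110.8
  R: 0 + 1(140.4) = 140.4
  V: 0 + 2(140.4) = 280.7
Total out = 650.1 kmol/h; y_R = 140.4 / 650.1 = 0.2159.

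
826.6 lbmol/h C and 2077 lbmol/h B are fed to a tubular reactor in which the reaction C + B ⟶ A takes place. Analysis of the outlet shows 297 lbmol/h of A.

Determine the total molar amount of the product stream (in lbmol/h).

2610 lbmol/h

For A: n = n₀ + 1ξ → 297 = 0 + 1ξ, giving ξ = 297 lbmol/h.
Outlet amounts (n = n₀ + ν ξ):
  C: 826.6 − 1(297) = 529.6
  B: 2077 − 1(297) = 1780
  A: 0 + 1(297) = 297
Total out = 529.6 + 1780 + 297 = 2607 lbmol/h.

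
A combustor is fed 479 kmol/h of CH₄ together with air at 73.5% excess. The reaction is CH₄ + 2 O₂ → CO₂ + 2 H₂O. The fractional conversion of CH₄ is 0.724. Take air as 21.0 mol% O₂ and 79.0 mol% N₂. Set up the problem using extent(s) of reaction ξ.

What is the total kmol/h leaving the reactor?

Stoichiometric O₂ = 2 × 479 = 958 kmol/h; O₂ fed = 958 × 1.735 = 1662 kmol/h.
N₂ fed = 1662 × 79/21 = 6253 kmol/h.
Fuel reacted = 0.724 × 479 → ξ = 346.8 kmol/h.
Outlet (n = n₀ + ν ξ):
  CH₄: 479 − 1(346.8) = 132.2
  O₂: 1662 − 2(346.8) = 968.5
  N₂: 6253 (inert)
  CO₂: 0 + 1(346.8) = 346.8
  H₂O: 0 + 2(346.8) = 693.6
Total out = 132.2 + 968.5 + 6253 + 346.8 + 693.6 = 8394 kmol/h.

8390 kmol/h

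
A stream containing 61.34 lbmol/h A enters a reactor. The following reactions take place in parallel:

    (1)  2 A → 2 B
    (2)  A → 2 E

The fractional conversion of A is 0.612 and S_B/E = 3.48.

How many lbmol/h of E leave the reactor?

Conversion of A: A consumed = 0.612 × 61.34 = 37.54 lbmol/h = 2ξ₁ + 1ξ₂.
Selectivity: 2ξ₁ / (2ξ₂) = 3.48 → ξ₁ = 3.48 ξ₂.
Substitute: (2·3.48 + 1) ξ₂ = 37.54 → ξ₂ = 4.716 lbmol/h, ξ₁ = 16.41 lbmol/h.
Outlet amounts (n = n₀ + Σ ν·ξ):
  A: 61.34 − 2(16.41) − 1(4.716) = 23.8
  B: 0 + 2(16.41) = 32.82
  E: 0 + 2(4.716) = 9.432

9.43 lbmol/h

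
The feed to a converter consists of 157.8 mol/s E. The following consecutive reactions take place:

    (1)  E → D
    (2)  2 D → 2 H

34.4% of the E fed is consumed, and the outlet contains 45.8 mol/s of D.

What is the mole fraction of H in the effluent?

0.0538

Conversion of E: E consumed = 1ξ₁ = 0.344 × 157.8 → ξ₁ = 54.28 mol/s.
D balance: n_D = 0 + 1ξ₁ − 2ξ₂ = 45.8 → ξ₂ = (1·54.28 − 45.8)/2 = 4.242 mol/s.
Outlet amounts (n = n₀ + Σ ν·ξ):
  E: 157.8 − 1(54.28) = 103.5
  D: 0 + 1(54.28) − 2(4.242) = 45.8
  H: 0 + 2(4.242) = 8.483
Total out = 157.8 mol/s; y_H = 8.483 / 157.8 = 0.05376.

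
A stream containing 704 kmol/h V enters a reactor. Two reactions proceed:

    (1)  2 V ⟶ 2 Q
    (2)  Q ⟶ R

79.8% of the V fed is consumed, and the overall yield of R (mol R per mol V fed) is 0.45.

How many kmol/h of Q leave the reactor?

Conversion of V: V consumed = 2ξ₁ = 0.798 × 704 → ξ₁ = 280.9 kmol/h.
Yield of R: 1ξ₂ / 704 = 0.45 → ξ₂ = 316.8 kmol/h.
Outlet amounts (n = n₀ + Σ ν·ξ):
  V: 704 − 2(280.9) = 142.2
  Q: 0 + 2(280.9) − 1(316.8) = 245
  R: 0 + 1(316.8) = 316.8

245 kmol/h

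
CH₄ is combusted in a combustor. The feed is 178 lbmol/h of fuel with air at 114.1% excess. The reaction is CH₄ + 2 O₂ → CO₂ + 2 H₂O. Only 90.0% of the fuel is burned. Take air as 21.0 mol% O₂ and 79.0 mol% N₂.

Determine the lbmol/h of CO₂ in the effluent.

160 lbmol/h

Stoichiometric O₂ = 2 × 178 = 356 lbmol/h; O₂ fed = 356 × 2.141 = 762.2 lbmol/h.
N₂ fed = 762.2 × 79/21 = 2867 lbmol/h.
Fuel reacted = 0.9 × 178 → ξ = 160.2 lbmol/h.
Outlet (n = n₀ + ν ξ):
  CH₄: 178 − 1(160.2) = 17.8
  O₂: 762.2 − 2(160.2) = 441.8
  N₂: 2867 (inert)
  CO₂: 0 + 1(160.2) = 160.2
  H₂O: 0 + 2(160.2) = 320.4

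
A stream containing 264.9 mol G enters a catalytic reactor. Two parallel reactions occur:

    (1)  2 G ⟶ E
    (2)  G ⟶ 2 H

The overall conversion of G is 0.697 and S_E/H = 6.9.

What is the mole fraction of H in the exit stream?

0.0708

Conversion of G: G consumed = 0.697 × 264.9 = 184.6 mol = 2ξ₁ + 1ξ₂.
Selectivity: 1ξ₁ / (2ξ₂) = 6.9 → ξ₁ = 13.8 ξ₂.
Substitute: (2·13.8 + 1) ξ₂ = 184.6 → ξ₂ = 6.456 mol, ξ₁ = 89.09 mol.
Outlet amounts (n = n₀ + Σ ν·ξ):
  G: 264.9 − 2(89.09) − 1(6.456) = 80.26
  E: 0 + 1(89.09) = 89.09
  H: 0 + 2(6.456) = 12.91
Total out = 182.3 mol; y_H = 12.91 / 182.3 = 0.07084.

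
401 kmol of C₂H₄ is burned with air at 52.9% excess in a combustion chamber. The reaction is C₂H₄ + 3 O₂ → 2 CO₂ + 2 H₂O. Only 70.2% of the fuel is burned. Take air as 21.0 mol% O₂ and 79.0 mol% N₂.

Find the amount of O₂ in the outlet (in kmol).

Stoichiometric O₂ = 3 × 401 = 1203 kmol; O₂ fed = 1203 × 1.529 = 1839 kmol.
N₂ fed = 1839 × 79/21 = 6920 kmol.
Fuel reacted = 0.702 × 401 → ξ = 281.5 kmol.
Outlet (n = n₀ + ν ξ):
  C₂H₄: 401 − 1(281.5) = 119.5
  O₂: 1839 − 3(281.5) = 994.9
  N₂: 6920 (inert)
  CO₂: 0 + 2(281.5) = 563
  H₂O: 0 + 2(281.5) = 563

995 kmol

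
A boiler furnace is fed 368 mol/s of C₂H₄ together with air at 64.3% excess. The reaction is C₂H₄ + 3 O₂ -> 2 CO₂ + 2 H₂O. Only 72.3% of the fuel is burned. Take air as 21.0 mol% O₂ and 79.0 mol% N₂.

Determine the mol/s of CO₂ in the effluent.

Stoichiometric O₂ = 3 × 368 = 1104 mol/s; O₂ fed = 1104 × 1.643 = 1814 mol/s.
N₂ fed = 1814 × 79/21 = 6824 mol/s.
Fuel reacted = 0.723 × 368 → ξ = 266.1 mol/s.
Outlet (n = n₀ + ν ξ):
  C₂H₄: 368 − 1(266.1) = 101.9
  O₂: 1814 − 3(266.1) = 1016
  N₂: 6824 (inert)
  CO₂: 0 + 2(266.1) = 532.1
  H₂O: 0 + 2(266.1) = 532.1

532 mol/s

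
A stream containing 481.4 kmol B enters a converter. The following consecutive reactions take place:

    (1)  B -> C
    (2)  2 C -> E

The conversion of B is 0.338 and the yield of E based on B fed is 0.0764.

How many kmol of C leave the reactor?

Conversion of B: B consumed = 1ξ₁ = 0.338 × 481.4 → ξ₁ = 162.7 kmol.
Yield of E: 1ξ₂ / 481.4 = 0.0764 → ξ₂ = 36.78 kmol.
Outlet amounts (n = n₀ + Σ ν·ξ):
  B: 481.4 − 1(162.7) = 318.7
  C: 0 + 1(162.7) − 2(36.78) = 89.16
  E: 0 + 1(36.78) = 36.78

89.2 kmol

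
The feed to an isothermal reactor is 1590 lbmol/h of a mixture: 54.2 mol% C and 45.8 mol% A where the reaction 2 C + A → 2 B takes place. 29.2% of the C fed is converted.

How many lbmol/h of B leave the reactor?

252 lbmol/h

C reacted = 0.292 × 861.8 = 251.6 lbmol/h; ν_C = −2, so ξ = 251.6/2 = 125.8 lbmol/h.
Outlet amounts (n = n₀ + ν ξ):
  C: 861.8 − 2(125.8) = 610.1
  A: 728.2 − 1(125.8) = 602.4
  B: 0 + 2(125.8) = 251.6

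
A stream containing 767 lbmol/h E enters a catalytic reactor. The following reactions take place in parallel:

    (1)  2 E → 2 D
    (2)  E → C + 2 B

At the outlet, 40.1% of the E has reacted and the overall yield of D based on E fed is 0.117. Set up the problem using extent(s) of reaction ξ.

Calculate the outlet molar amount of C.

Yield of D: 2ξ₁ / 767 = 0.117 → ξ₁ = 44.87 lbmol/h.
Conversion of E: 2ξ₁ + 1ξ₂ = 0.401 × 767 = 307.6 → ξ₂ = 217.8 lbmol/h.
Outlet amounts (n = n₀ + Σ ν·ξ):
  E: 767 − 2(44.87) − 1(217.8) = 459.4
  D: 0 + 2(44.87) = 89.74
  C: 0 + 1(217.8) = 217.8
  B: 0 + 2(217.8) = 435.7

218 lbmol/h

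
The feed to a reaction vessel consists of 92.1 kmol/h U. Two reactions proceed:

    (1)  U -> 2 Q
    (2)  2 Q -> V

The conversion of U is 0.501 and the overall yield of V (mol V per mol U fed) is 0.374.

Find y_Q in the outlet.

Conversion of U: U consumed = 1ξ₁ = 0.501 × 92.1 → ξ₁ = 46.14 kmol/h.
Yield of V: 1ξ₂ / 92.1 = 0.374 → ξ₂ = 34.45 kmol/h.
Outlet amounts (n = n₀ + Σ ν·ξ):
  U: 92.1 − 1(46.14) = 45.96
  Q: 0 + 2(46.14) − 2(34.45) = 23.39
  V: 0 + 1(34.45) = 34.45
Total out = 103.8 kmol/h; y_Q = 23.39 / 103.8 = 0.2254.

0.225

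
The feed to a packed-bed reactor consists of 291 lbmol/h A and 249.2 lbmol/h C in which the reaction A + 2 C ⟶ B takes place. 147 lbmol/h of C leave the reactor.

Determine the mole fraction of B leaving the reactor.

For C: n = n₀ − 2ξ → 147 = 249.2 − 2ξ, giving ξ = 51.1 lbmol/h.
Outlet amounts (n = n₀ + ν ξ):
  A: 291 − 1(51.1) = 239.9
  C: 249.2 − 2(51.1) = 147
  B: 0 + 1(51.1) = 51.1
Total out = 438 lbmol/h; y_B = 51.1 / 438 = 0.1167.

0.117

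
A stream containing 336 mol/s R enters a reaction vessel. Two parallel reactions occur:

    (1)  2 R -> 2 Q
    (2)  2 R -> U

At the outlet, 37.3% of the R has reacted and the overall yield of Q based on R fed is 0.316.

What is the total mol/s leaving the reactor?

Yield of Q: 2ξ₁ / 336 = 0.316 → ξ₁ = 53.09 mol/s.
Conversion of R: 2ξ₁ + 2ξ₂ = 0.373 × 336 = 125.3 → ξ₂ = 9.576 mol/s.
Outlet amounts (n = n₀ + Σ ν·ξ):
  R: 336 − 2(53.09) − 2(9.576) = 210.7
  Q: 0 + 2(53.09) = 106.2
  U: 0 + 1(9.576) = 9.576
Total out = 210.7 + 106.2 + 9.576 = 326.4 mol/s.

326 mol/s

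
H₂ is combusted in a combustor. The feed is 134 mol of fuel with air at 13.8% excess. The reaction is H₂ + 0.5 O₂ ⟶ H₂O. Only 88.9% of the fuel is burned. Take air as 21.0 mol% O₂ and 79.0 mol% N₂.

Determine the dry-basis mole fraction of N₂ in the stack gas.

0.901

Stoichiometric O₂ = 0.5 × 134 = 67 mol; O₂ fed = 67 × 1.138 = 76.25 mol.
N₂ fed = 76.25 × 79/21 = 286.8 mol.
Fuel reacted = 0.889 × 134 → ξ = 119.1 mol.
Outlet (n = n₀ + ν ξ):
  H₂: 134 − 1(119.1) = 14.87
  O₂: 76.25 − 0.5(119.1) = 16.68
  N₂: 286.8 (inert)
  H₂O: 0 + 1(119.1) = 119.1
Dry total = 318.4 mol; y_N₂ (dry) = 286.8 / 318.4 = 0.9009.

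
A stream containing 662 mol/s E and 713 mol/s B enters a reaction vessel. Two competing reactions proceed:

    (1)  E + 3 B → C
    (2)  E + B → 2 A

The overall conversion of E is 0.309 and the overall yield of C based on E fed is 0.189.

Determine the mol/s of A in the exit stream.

Yield of C: 1ξ₁ / 662 = 0.189 → ξ₁ = 125.1 mol/s.
Conversion of E: 1ξ₁ + 1ξ₂ = 0.309 × 662 = 204.6 → ξ₂ = 79.44 mol/s.
Outlet amounts (n = n₀ + Σ ν·ξ):
  E: 662 − 1(125.1) − 1(79.44) = 457.4
  B: 713 − 3(125.1) − 1(79.44) = 258.2
  C: 0 + 1(125.1) = 125.1
  A: 0 + 2(79.44) = 158.9

159 mol/s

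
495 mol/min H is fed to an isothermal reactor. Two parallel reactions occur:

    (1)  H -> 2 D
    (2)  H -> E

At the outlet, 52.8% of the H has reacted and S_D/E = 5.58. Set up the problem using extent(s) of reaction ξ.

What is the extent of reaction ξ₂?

Conversion of H: H consumed = 0.528 × 495 = 261.4 mol/min = 1ξ₁ + 1ξ₂.
Selectivity: 2ξ₁ / (1ξ₂) = 5.58 → ξ₁ = 2.79 ξ₂.
Substitute: (1·2.79 + 1) ξ₂ = 261.4 → ξ₂ = 68.96 mol/min, ξ₁ = 192.4 mol/min.
Outlet amounts (n = n₀ + Σ ν·ξ):
  H: 495 − 1(192.4) − 1(68.96) = 233.6
  D: 0 + 2(192.4) = 384.8
  E: 0 + 1(68.96) = 68.96

ξ₂ = 69 mol/min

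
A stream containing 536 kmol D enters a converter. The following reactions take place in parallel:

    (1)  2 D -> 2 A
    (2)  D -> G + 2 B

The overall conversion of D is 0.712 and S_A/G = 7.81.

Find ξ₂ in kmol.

ξ₂ = 43.3 kmol

Conversion of D: D consumed = 0.712 × 536 = 381.6 kmol = 2ξ₁ + 1ξ₂.
Selectivity: 2ξ₁ / (1ξ₂) = 7.81 → ξ₁ = 3.905 ξ₂.
Substitute: (2·3.905 + 1) ξ₂ = 381.6 → ξ₂ = 43.32 kmol, ξ₁ = 169.2 kmol.
Outlet amounts (n = n₀ + Σ ν·ξ):
  D: 536 − 2(169.2) − 1(43.32) = 154.4
  A: 0 + 2(169.2) = 338.3
  G: 0 + 1(43.32) = 43.32
  B: 0 + 2(43.32) = 86.64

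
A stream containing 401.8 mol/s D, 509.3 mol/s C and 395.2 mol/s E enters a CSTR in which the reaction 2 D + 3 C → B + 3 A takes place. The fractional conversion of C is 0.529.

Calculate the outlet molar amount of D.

222 mol/s

C reacted = 0.529 × 509.3 = 269.4 mol/s; ν_C = −3, so ξ = 269.4/3 = 89.81 mol/s.
Outlet amounts (n = n₀ + ν ξ):
  D: 401.8 − 2(89.81) = 222.2
  C: 509.3 − 3(89.81) = 239.9
  B: 0 + 1(89.81) = 89.81
  A: 0 + 3(89.81) = 269.4
  E: 395.2 (inert)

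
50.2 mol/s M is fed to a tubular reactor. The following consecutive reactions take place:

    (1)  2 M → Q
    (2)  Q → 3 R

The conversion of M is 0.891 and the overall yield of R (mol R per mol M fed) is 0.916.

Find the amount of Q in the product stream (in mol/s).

7.04 mol/s

Conversion of M: M consumed = 2ξ₁ = 0.891 × 50.2 → ξ₁ = 22.36 mol/s.
Yield of R: 3ξ₂ / 50.2 = 0.916 → ξ₂ = 15.33 mol/s.
Outlet amounts (n = n₀ + Σ ν·ξ):
  M: 50.2 − 2(22.36) = 5.472
  Q: 0 + 1(22.36) − 1(15.33) = 7.036
  R: 0 + 3(15.33) = 45.98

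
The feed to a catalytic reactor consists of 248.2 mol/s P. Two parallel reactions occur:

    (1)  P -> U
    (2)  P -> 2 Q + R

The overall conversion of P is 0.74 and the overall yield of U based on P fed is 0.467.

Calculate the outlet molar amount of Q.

136 mol/s

Yield of U: 1ξ₁ / 248.2 = 0.467 → ξ₁ = 115.9 mol/s.
Conversion of P: 1ξ₁ + 1ξ₂ = 0.74 × 248.2 = 183.7 → ξ₂ = 67.76 mol/s.
Outlet amounts (n = n₀ + Σ ν·ξ):
  P: 248.2 − 1(115.9) − 1(67.76) = 64.53
  U: 0 + 1(115.9) = 115.9
  Q: 0 + 2(67.76) = 135.5
  R: 0 + 1(67.76) = 67.76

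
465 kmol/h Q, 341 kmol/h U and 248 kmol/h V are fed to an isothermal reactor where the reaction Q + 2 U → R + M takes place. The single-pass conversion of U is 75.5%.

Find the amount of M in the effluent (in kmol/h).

129 kmol/h

U reacted = 0.755 × 341 = 257.5 kmol/h; ν_U = −2, so ξ = 257.5/2 = 128.7 kmol/h.
Outlet amounts (n = n₀ + ν ξ):
  Q: 465 − 1(128.7) = 336.3
  U: 341 − 2(128.7) = 83.55
  R: 0 + 1(128.7) = 128.7
  M: 0 + 1(128.7) = 128.7
  V: 248 (inert)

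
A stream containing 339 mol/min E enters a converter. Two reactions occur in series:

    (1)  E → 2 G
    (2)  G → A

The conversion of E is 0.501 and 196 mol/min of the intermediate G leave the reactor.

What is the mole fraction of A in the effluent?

Conversion of E: E consumed = 1ξ₁ = 0.501 × 339 → ξ₁ = 169.8 mol/min.
G balance: n_G = 0 + 2ξ₁ − 1ξ₂ = 196 → ξ₂ = (2·169.8 − 196)/1 = 143.7 mol/min.
Outlet amounts (n = n₀ + Σ ν·ξ):
  E: 339 − 1(169.8) = 169.2
  G: 0 + 2(169.8) − 1(143.7) = 196
  A: 0 + 1(143.7) = 143.7
Total out = 508.8 mol/min; y_A = 143.7 / 508.8 = 0.2824.

0.282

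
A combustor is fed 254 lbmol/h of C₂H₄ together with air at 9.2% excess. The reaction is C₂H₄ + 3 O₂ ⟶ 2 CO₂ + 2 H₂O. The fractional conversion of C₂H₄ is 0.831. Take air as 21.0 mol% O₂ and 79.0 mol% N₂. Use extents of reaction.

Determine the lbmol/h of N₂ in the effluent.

Stoichiometric O₂ = 3 × 254 = 762 lbmol/h; O₂ fed = 762 × 1.092 = 832.1 lbmol/h.
N₂ fed = 832.1 × 79/21 = 3130 lbmol/h.
Fuel reacted = 0.831 × 254 → ξ = 211.1 lbmol/h.
Outlet (n = n₀ + ν ξ):
  C₂H₄: 254 − 1(211.1) = 42.93
  O₂: 832.1 − 3(211.1) = 198.9
  N₂: 3130 (inert)
  CO₂: 0 + 2(211.1) = 422.1
  H₂O: 0 + 2(211.1) = 422.1

3130 lbmol/h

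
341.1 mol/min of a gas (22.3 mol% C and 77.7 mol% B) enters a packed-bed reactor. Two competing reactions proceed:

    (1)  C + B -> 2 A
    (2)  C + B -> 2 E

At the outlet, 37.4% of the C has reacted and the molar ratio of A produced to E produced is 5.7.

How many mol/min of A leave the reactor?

Conversion of C: C consumed = 0.374 × 76.07 = 28.45 mol/min = 1ξ₁ + 1ξ₂.
Selectivity: 2ξ₁ / (2ξ₂) = 5.7 → ξ₁ = 5.7 ξ₂.
Substitute: (1·5.7 + 1) ξ₂ = 28.45 → ξ₂ = 4.246 mol/min, ξ₁ = 24.2 mol/min.
Outlet amounts (n = n₀ + Σ ν·ξ):
  C: 76.07 − 1(24.2) − 1(4.246) = 47.62
  B: 265 − 1(24.2) − 1(4.246) = 236.6
  A: 0 + 2(24.2) = 48.4
  E: 0 + 2(4.246) = 8.492

48.4 mol/min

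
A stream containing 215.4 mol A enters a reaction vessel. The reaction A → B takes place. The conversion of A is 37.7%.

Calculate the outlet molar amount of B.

A reacted = 0.377 × 215.4 = 81.21 mol; ν_A = −1, so ξ = 81.21/1 = 81.21 mol.
Outlet amounts (n = n₀ + ν ξ):
  A: 215.4 − 1(81.21) = 134.2
  B: 0 + 1(81.21) = 81.21

81.2 mol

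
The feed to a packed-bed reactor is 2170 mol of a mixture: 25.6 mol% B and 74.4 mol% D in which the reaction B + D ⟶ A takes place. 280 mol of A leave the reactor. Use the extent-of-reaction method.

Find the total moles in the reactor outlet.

1890 mol

For A: n = n₀ + 1ξ → 280 = 0 + 1ξ, giving ξ = 280 mol.
Outlet amounts (n = n₀ + ν ξ):
  B: 555.5 − 1(280) = 275.5
  D: 1614 − 1(280) = 1334
  A: 0 + 1(280) = 280
Total out = 275.5 + 1334 + 280 = 1890 mol.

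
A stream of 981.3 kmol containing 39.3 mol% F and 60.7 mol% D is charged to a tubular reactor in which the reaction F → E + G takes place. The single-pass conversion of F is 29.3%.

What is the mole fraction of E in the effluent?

F reacted = 0.293 × 385.7 = 113 kmol; ν_F = −1, so ξ = 113/1 = 113 kmol.
Outlet amounts (n = n₀ + ν ξ):
  F: 385.7 − 1(113) = 272.7
  E: 0 + 1(113) = 113
  G: 0 + 1(113) = 113
  D: 595.6 (inert)
Total out = 1094 kmol; y_E = 113 / 1094 = 0.1033.

0.103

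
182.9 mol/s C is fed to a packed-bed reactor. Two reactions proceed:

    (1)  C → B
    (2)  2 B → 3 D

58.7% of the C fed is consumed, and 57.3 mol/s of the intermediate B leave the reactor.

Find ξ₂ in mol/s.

Conversion of C: C consumed = 1ξ₁ = 0.587 × 182.9 → ξ₁ = 107.4 mol/s.
B balance: n_B = 0 + 1ξ₁ − 2ξ₂ = 57.3 → ξ₂ = (1·107.4 − 57.3)/2 = 25.03 mol/s.
Outlet amounts (n = n₀ + Σ ν·ξ):
  C: 182.9 − 1(107.4) = 75.54
  B: 0 + 1(107.4) − 2(25.03) = 57.3
  D: 0 + 3(25.03) = 75.09

ξ₂ = 25 mol/s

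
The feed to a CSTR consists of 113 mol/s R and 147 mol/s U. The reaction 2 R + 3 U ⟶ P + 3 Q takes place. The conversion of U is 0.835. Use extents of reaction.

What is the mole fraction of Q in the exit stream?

0.56

U reacted = 0.835 × 147 = 122.7 mol/s; ν_U = −3, so ξ = 122.7/3 = 40.91 mol/s.
Outlet amounts (n = n₀ + ν ξ):
  R: 113 − 2(40.91) = 31.17
  U: 147 − 3(40.91) = 24.25
  P: 0 + 1(40.91) = 40.91
  Q: 0 + 3(40.91) = 122.7
Total out = 219.1 mol/s; y_Q = 122.7 / 219.1 = 0.5603.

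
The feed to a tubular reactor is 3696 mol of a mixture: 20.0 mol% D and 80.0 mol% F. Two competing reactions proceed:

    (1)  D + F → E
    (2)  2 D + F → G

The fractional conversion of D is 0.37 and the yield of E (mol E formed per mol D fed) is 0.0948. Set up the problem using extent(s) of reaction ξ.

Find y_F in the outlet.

Yield of E: 1ξ₁ / 739.2 = 0.0948 → ξ₁ = 70.08 mol.
Conversion of D: 1ξ₁ + 2ξ₂ = 0.37 × 739.2 = 273.5 → ξ₂ = 101.7 mol.
Outlet amounts (n = n₀ + Σ ν·ξ):
  D: 739.2 − 1(70.08) − 2(101.7) = 465.7
  F: 2957 − 1(70.08) − 1(101.7) = 2785
  E: 0 + 1(70.08) = 70.08
  G: 0 + 1(101.7) = 101.7
Total out = 3422 mol; y_F = 2785 / 3422 = 0.8137.

0.814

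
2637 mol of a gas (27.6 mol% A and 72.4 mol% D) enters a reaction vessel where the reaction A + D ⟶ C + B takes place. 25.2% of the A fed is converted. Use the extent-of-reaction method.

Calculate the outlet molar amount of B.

A reacted = 0.252 × 727.8 = 183.4 mol; ν_A = −1, so ξ = 183.4/1 = 183.4 mol.
Outlet amounts (n = n₀ + ν ξ):
  A: 727.8 − 1(183.4) = 544.4
  D: 1909 − 1(183.4) = 1726
  C: 0 + 1(183.4) = 183.4
  B: 0 + 1(183.4) = 183.4

183 mol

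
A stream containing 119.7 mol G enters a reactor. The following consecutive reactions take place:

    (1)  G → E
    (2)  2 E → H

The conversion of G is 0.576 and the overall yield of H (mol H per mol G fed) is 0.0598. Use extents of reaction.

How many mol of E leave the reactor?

Conversion of G: G consumed = 1ξ₁ = 0.576 × 119.7 → ξ₁ = 68.95 mol.
Yield of H: 1ξ₂ / 119.7 = 0.0598 → ξ₂ = 7.158 mol.
Outlet amounts (n = n₀ + Σ ν·ξ):
  G: 119.7 − 1(68.95) = 50.75
  E: 0 + 1(68.95) − 2(7.158) = 54.63
  H: 0 + 1(7.158) = 7.158

54.6 mol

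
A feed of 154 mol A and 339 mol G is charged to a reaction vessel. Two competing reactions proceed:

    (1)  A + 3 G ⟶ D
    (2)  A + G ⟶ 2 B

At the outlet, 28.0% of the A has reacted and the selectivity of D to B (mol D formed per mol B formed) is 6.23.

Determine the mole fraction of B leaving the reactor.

Conversion of A: A consumed = 0.28 × 154 = 43.12 mol = 1ξ₁ + 1ξ₂.
Selectivity: 1ξ₁ / (2ξ₂) = 6.23 → ξ₁ = 12.46 ξ₂.
Substitute: (1·12.46 + 1) ξ₂ = 43.12 → ξ₂ = 3.204 mol, ξ₁ = 39.92 mol.
Outlet amounts (n = n₀ + Σ ν·ξ):
  A: 154 − 1(39.92) − 1(3.204) = 110.9
  G: 339 − 3(39.92) − 1(3.204) = 216
  D: 0 + 1(39.92) = 39.92
  B: 0 + 2(3.204) = 6.407
Total out = 373.3 mol; y_B = 6.407 / 373.3 = 0.01717.

0.0172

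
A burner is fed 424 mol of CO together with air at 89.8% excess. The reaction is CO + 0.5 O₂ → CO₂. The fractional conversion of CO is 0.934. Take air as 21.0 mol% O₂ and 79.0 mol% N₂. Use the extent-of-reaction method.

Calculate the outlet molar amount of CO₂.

Stoichiometric O₂ = 0.5 × 424 = 212 mol; O₂ fed = 212 × 1.898 = 402.4 mol.
N₂ fed = 402.4 × 79/21 = 1514 mol.
Fuel reacted = 0.934 × 424 → ξ = 396 mol.
Outlet (n = n₀ + ν ξ):
  CO: 424 − 1(396) = 27.98
  O₂: 402.4 − 0.5(396) = 204.4
  N₂: 1514 (inert)
  CO₂: 0 + 1(396) = 396

396 mol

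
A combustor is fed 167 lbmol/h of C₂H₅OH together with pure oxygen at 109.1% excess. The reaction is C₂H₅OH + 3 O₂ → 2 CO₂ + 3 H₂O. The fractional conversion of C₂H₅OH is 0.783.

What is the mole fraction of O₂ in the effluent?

0.487

Stoichiometric O₂ = 3 × 167 = 501 lbmol/h; O₂ fed = 501 × 2.091 = 1048 lbmol/h.
Fuel reacted = 0.783 × 167 → ξ = 130.8 lbmol/h.
Outlet (n = n₀ + ν ξ):
  C₂H₅OH: 167 − 1(130.8) = 36.24
  O₂: 1048 − 3(130.8) = 655.3
  CO₂: 0 + 2(130.8) = 261.5
  H₂O: 0 + 3(130.8) = 392.3
Total out = 1345 lbmol/h; y_O₂ = 655.3 / 1345 = 0.4871.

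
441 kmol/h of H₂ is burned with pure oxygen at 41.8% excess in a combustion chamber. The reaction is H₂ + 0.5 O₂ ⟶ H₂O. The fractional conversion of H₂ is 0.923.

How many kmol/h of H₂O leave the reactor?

Stoichiometric O₂ = 0.5 × 441 = 220.5 kmol/h; O₂ fed = 220.5 × 1.418 = 312.7 kmol/h.
Fuel reacted = 0.923 × 441 → ξ = 407 kmol/h.
Outlet (n = n₀ + ν ξ):
  H₂: 441 − 1(407) = 33.96
  O₂: 312.7 − 0.5(407) = 109.1
  H₂O: 0 + 1(407) = 407

407 kmol/h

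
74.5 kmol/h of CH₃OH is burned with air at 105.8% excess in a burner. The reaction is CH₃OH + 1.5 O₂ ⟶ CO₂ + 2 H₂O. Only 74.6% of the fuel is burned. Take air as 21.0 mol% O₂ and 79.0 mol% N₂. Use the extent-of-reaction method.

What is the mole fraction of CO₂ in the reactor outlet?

0.0464

Stoichiometric O₂ = 1.5 × 74.5 = 111.8 kmol/h; O₂ fed = 111.8 × 2.058 = 230 kmol/h.
N₂ fed = 230 × 79/21 = 865.2 kmol/h.
Fuel reacted = 0.746 × 74.5 → ξ = 55.58 kmol/h.
Outlet (n = n₀ + ν ξ):
  CH₃OH: 74.5 − 1(55.58) = 18.92
  O₂: 230 − 1.5(55.58) = 146.6
  N₂: 865.2 (inert)
  CO₂: 0 + 1(55.58) = 55.58
  H₂O: 0 + 2(55.58) = 111.2
Total out = 1197 kmol/h; y_CO₂ = 55.58 / 1197 = 0.04641.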